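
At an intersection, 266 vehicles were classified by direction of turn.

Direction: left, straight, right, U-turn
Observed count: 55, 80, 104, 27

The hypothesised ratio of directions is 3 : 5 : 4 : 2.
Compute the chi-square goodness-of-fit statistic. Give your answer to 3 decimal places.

15.939

Ratio total = 14. Expected counts: 266×3/14 = 57, 266×5/14 = 95, 266×4/14 = 76, 266×2/14 = 38.
χ² = (55−57)²/57 + (80−95)²/95 + (104−76)²/76 + (27−38)²/38
   = 0.0702 + 2.3684 + 10.3158 + 3.1842
Sum = 15.939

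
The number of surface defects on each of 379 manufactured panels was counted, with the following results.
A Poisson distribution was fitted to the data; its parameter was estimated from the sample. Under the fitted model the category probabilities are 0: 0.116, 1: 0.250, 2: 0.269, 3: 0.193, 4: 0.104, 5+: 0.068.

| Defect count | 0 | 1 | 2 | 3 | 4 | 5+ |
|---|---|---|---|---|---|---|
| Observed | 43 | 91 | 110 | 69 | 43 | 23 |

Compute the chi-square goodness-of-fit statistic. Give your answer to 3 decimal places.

Expected counts E_i = n·p_i: 379×0.116 = 43.964, 379×0.250 = 94.75, 379×0.269 = 101.951, 379×0.193 = 73.147, 379×0.104 = 39.416, 379×0.068 = 25.772.
cat         O        E   (O−E)²/E
0          43   43.964     0.0211
1          91    94.75     0.1484
2         110  101.951     0.6355
3          69   73.147     0.2351
4          43   39.416     0.3259
5+         23   25.772     0.2982
Sum = 1.664

1.664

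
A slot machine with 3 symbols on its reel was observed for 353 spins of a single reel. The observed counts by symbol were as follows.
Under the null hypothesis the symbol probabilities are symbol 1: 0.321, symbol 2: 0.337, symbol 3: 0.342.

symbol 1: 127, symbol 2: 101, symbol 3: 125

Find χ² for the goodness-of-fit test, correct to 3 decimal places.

4.516

Expected counts E_i = n·p_i: 353×0.321 = 113.313, 353×0.337 = 118.961, 353×0.342 = 120.726.
cat           O        E   (O−E)²/E
symbol 1    127  113.313     1.6532
symbol 2    101  118.961     2.7118
symbol 3    125  120.726     0.1513
Sum = 4.516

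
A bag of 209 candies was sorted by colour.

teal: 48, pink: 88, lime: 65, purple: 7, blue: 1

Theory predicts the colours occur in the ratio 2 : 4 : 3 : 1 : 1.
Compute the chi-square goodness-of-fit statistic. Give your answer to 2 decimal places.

Ratio total = 11. Expected counts: 209×2/11 = 38, 209×4/11 = 76, 209×3/11 = 57, 209×1/11 = 19, 209×1/11 = 19.
cat         O        E   (O−E)²/E
teal       48       38      2.632
pink       88       76      1.895
lime       65       57      1.123
purple      7       19      7.579
blue        1       19     17.053
Sum = 30.28

30.28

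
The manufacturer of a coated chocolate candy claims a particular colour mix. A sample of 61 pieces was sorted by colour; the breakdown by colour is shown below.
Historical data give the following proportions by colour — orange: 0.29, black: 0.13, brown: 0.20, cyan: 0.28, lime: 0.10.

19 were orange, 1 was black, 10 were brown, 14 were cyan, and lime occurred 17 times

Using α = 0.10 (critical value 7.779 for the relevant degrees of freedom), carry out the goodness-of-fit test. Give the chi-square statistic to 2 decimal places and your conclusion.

Expected counts E_i = n·p_i: 61×0.29 = 17.69, 61×0.13 = 7.93, 61×0.20 = 12.2, 61×0.28 = 17.08, 61×0.10 = 6.1.
orange: (19 − 17.69)²/17.69 = 1.7161/17.69 = 0.097
black: (1 − 7.93)²/7.93 = 48.0249/7.93 = 6.056
brown: (10 − 12.2)²/12.2 = 4.84/12.2 = 0.397
cyan: (14 − 17.08)²/17.08 = 9.4864/17.08 = 0.555
lime: (17 − 6.1)²/6.1 = 118.81/6.1 = 19.477
Sum = 26.58
df = 4. Since 26.58 > 7.779, we reject H₀.

26.58; reject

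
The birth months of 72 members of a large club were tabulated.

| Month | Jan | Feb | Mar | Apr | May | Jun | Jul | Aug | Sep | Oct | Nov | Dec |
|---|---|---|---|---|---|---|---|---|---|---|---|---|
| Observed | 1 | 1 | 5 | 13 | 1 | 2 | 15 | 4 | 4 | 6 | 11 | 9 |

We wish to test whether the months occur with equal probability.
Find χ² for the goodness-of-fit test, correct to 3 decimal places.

Under H₀ each category has probability 1/12, so each expected count is 72/12 = 6.
Jan: (1 − 6)²/6 = 25/6 = 4.1667
Feb: (1 − 6)²/6 = 25/6 = 4.1667
Mar: (5 − 6)²/6 = 1/6 = 0.1667
Apr: (13 − 6)²/6 = 49/6 = 8.1667
May: (1 − 6)²/6 = 25/6 = 4.1667
Jun: (2 − 6)²/6 = 16/6 = 2.6667
Jul: (15 − 6)²/6 = 81/6 = 13.5000
Aug: (4 − 6)²/6 = 4/6 = 0.6667
Sep: (4 − 6)²/6 = 4/6 = 0.6667
Oct: (6 − 6)²/6 = 0/6 = 0.0000
Nov: (11 − 6)²/6 = 25/6 = 4.1667
Dec: (9 − 6)²/6 = 9/6 = 1.5000
Sum = 44.000

44.000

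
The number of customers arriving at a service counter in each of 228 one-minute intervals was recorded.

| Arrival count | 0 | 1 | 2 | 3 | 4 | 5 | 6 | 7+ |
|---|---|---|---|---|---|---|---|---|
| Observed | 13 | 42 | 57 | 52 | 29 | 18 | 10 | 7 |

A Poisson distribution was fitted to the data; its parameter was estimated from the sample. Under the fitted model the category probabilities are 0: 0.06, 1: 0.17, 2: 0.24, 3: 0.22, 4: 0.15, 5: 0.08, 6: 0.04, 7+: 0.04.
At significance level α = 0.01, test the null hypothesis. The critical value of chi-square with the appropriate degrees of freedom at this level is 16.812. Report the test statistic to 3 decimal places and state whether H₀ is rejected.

1.839; do not reject

Expected counts E_i = n·p_i: 228×0.06 = 13.68, 228×0.17 = 38.76, 228×0.24 = 54.72, 228×0.22 = 50.16, 228×0.15 = 34.2, 228×0.08 = 18.24, 228×0.04 = 9.12, 228×0.04 = 9.12.
cat         O        E   (O−E)²/E
0          13    13.68     0.0338
1          42    38.76     0.2708
2          57    54.72     0.0950
3          52    50.16     0.0675
4          29     34.2     0.7906
5          18    18.24     0.0032
6          10     9.12     0.0849
7+          7     9.12     0.4928
Sum = 1.839
df = 6. Since 1.839 < 16.812, we do not reject H₀.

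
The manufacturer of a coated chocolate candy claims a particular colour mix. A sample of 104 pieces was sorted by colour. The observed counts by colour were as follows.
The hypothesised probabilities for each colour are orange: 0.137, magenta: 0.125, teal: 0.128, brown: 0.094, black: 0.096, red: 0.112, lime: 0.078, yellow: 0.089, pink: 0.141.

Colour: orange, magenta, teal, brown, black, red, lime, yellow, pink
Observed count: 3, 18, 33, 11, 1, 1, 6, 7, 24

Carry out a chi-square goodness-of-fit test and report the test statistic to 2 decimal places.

64.94

Expected counts E_i = n·p_i: 104×0.137 = 14.248, 104×0.125 = 13, 104×0.128 = 13.312, 104×0.094 = 9.776, 104×0.096 = 9.984, 104×0.112 = 11.648, 104×0.078 = 8.112, 104×0.089 = 9.256, 104×0.141 = 14.664.
χ² = (3−14.248)²/14.248 + (18−13)²/13 + (33−13.312)²/13.312 + (11−9.776)²/9.776 + (1−9.984)²/9.984 + (1−11.648)²/11.648 + (6−8.112)²/8.112 + (7−9.256)²/9.256 + (24−14.664)²/14.664
   = 8.880 + 1.923 + 29.118 + 0.153 + 8.084 + 9.734 + 0.550 + 0.550 + 5.944
Sum = 64.94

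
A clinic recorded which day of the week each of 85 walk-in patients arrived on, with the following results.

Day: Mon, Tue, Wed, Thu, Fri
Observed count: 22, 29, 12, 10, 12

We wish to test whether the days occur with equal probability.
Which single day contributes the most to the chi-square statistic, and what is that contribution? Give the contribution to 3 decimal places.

Expected count for each of the 5 categories: 85/5 = 17.
Mon: (22 − 17)²/17 = 25/17 = 1.4706
Tue: (29 − 17)²/17 = 144/17 = 8.4706
Wed: (12 − 17)²/17 = 25/17 = 1.4706
Thu: (10 − 17)²/17 = 49/17 = 2.8824
Fri: (12 − 17)²/17 = 25/17 = 1.4706
The largest term is for Tue: 8.471.

Tue, 8.471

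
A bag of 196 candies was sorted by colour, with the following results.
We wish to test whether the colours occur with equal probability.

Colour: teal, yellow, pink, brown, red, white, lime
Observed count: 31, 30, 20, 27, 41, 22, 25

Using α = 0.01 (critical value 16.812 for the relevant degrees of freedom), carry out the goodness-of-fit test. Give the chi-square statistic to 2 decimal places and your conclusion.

Under H₀ each category has probability 1/7, so each expected count is 196/7 = 28.
teal: (31 − 28)²/28 = 9/28 = 0.321
yellow: (30 − 28)²/28 = 4/28 = 0.143
pink: (20 − 28)²/28 = 64/28 = 2.286
brown: (27 − 28)²/28 = 1/28 = 0.036
red: (41 − 28)²/28 = 169/28 = 6.036
white: (22 − 28)²/28 = 36/28 = 1.286
lime: (25 − 28)²/28 = 9/28 = 0.321
Sum = 10.43
df = 6. Since 10.43 < 16.812, we do not reject H₀.

10.43; do not reject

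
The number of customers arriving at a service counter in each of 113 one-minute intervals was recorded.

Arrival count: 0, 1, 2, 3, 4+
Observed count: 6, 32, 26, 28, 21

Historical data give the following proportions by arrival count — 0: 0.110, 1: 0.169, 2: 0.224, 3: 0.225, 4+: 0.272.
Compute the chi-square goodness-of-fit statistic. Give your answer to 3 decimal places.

15.408

Expected counts E_i = n·p_i: 113×0.110 = 12.43, 113×0.169 = 19.097, 113×0.224 = 25.312, 113×0.225 = 25.425, 113×0.272 = 30.736.
cat         O        E   (O−E)²/E
0           6    12.43     3.3262
1          32   19.097     8.7180
2          26   25.312     0.0187
3          28   25.425     0.2608
4+         21   30.736     3.0840
Sum = 15.408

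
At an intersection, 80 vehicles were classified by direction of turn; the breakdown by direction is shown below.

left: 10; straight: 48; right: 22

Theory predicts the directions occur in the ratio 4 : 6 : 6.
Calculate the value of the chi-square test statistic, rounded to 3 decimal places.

Ratio total = 16. Expected counts: 80×4/16 = 20, 80×6/16 = 30, 80×6/16 = 30.
left: (10 − 20)²/20 = 100/20 = 5.0000
straight: (48 − 30)²/30 = 324/30 = 10.8000
right: (22 − 30)²/30 = 64/30 = 2.1333
Sum = 17.933

17.933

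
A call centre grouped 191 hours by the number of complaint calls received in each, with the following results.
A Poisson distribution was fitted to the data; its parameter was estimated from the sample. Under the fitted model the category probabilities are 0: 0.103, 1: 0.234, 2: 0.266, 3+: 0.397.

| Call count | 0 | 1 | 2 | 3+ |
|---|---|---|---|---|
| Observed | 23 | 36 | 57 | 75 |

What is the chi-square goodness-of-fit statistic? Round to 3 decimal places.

3.018

Expected counts E_i = n·p_i: 191×0.103 = 19.673, 191×0.234 = 44.694, 191×0.266 = 50.806, 191×0.397 = 75.827.
χ² = (23−19.673)²/19.673 + (36−44.694)²/44.694 + (57−50.806)²/50.806 + (75−75.827)²/75.827
   = 0.5626 + 1.6912 + 0.7551 + 0.0090
Sum = 3.018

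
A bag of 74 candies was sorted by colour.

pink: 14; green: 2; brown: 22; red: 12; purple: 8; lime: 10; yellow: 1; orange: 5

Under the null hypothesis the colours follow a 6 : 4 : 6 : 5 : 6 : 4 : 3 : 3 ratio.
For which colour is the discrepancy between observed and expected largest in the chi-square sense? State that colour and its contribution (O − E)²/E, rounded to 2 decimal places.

Ratio total = 37. Expected counts: 74×6/37 = 12, 74×4/37 = 8, 74×6/37 = 12, 74×5/37 = 10, 74×6/37 = 12, 74×4/37 = 8, 74×3/37 = 6, 74×3/37 = 6.
cat         O        E   (O−E)²/E
pink       14       12      0.333
green       2        8      4.500
brown      22       12      8.333
red        12       10      0.400
purple      8       12      1.333
lime       10        8      0.500
yellow      1        6      4.167
orange      5        6      0.167
The largest term is for brown: 8.33.

brown, 8.33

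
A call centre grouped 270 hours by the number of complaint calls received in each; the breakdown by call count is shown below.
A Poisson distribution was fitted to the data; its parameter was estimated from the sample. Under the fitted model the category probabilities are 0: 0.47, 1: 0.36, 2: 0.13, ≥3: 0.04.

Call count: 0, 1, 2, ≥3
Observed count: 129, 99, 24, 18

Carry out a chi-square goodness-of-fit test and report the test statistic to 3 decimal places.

8.378

Expected counts E_i = n·p_i: 270×0.47 = 126.9, 270×0.36 = 97.2, 270×0.13 = 35.1, 270×0.04 = 10.8.
0: (129 − 126.9)²/126.9 = 4.41/126.9 = 0.0348
1: (99 − 97.2)²/97.2 = 3.24/97.2 = 0.0333
2: (24 − 35.1)²/35.1 = 123.21/35.1 = 3.5103
≥3: (18 − 10.8)²/10.8 = 51.84/10.8 = 4.8000
Sum = 8.378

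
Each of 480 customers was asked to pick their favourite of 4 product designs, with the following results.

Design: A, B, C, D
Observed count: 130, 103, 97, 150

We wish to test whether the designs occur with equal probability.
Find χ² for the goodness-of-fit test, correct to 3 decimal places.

15.150

Under H₀ each category has probability 1/4, so each expected count is 480/4 = 120.
cat         O        E   (O−E)²/E
A         130      120     0.8333
B         103      120     2.4083
C          97      120     4.4083
D         150      120     7.5000
Sum = 15.150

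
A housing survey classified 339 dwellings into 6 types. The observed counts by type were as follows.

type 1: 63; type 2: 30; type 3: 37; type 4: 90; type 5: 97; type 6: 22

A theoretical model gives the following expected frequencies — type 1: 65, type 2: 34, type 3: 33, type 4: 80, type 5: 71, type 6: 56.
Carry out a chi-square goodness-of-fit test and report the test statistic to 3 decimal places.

χ² = (63−65)²/65 + (30−34)²/34 + (37−33)²/33 + (90−80)²/80 + (97−71)²/71 + (22−56)²/56
   = 0.0615 + 0.4706 + 0.4848 + 1.2500 + 9.5211 + 20.6429
Sum = 32.431

32.431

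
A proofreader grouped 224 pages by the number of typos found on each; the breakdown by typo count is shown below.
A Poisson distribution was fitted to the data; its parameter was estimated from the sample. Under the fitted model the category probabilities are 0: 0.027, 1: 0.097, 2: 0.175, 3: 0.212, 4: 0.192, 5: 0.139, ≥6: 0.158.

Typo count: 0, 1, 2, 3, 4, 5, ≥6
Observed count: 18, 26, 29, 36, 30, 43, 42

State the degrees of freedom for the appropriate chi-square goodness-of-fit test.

There are k = 7 categories and 1 parameter estimated from the data, so df = 7 − 1 − 1 = 5.

5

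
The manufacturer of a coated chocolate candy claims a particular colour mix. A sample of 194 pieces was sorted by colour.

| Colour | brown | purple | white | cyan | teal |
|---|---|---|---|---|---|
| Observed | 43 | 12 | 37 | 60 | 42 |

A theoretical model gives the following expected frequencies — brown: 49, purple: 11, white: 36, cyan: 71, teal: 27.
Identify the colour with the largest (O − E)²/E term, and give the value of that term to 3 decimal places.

teal, 8.333

χ² = (43−49)²/49 + (12−11)²/11 + (37−36)²/36 + (60−71)²/71 + (42−27)²/27
   = 0.7347 + 0.0909 + 0.0278 + 1.7042 + 8.3333
The largest term is for teal: 8.333.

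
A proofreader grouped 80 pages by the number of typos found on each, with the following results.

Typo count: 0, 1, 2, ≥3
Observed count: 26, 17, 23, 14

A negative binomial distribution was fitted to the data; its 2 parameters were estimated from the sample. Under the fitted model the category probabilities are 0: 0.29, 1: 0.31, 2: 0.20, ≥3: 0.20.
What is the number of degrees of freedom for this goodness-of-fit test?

There are k = 4 categories and 2 parameters estimated from the data, so df = 4 − 1 − 2 = 1.

1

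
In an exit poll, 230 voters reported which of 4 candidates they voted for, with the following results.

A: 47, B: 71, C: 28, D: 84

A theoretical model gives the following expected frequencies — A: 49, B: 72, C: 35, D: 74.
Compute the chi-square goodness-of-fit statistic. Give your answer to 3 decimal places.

2.847

cat         O        E   (O−E)²/E
A          47       49     0.0816
B          71       72     0.0139
C          28       35     1.4000
D          84       74     1.3514
Sum = 2.847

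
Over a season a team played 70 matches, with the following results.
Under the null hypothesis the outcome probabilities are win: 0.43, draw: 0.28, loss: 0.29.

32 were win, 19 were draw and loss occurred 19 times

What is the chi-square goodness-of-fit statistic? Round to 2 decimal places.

Expected counts E_i = n·p_i: 70×0.43 = 30.1, 70×0.28 = 19.6, 70×0.29 = 20.3.
cat         O        E   (O−E)²/E
win        32     30.1      0.120
draw       19     19.6      0.018
loss       19     20.3      0.083
Sum = 0.22

0.22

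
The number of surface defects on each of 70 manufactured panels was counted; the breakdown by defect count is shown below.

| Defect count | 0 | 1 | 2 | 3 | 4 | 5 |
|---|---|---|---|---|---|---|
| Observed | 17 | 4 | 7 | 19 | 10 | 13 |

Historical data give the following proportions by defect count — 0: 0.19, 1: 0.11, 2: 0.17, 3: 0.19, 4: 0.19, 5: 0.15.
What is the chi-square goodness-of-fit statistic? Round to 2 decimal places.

8.68

Expected counts E_i = n·p_i: 70×0.19 = 13.3, 70×0.11 = 7.7, 70×0.17 = 11.9, 70×0.19 = 13.3, 70×0.19 = 13.3, 70×0.15 = 10.5.
cat         O        E   (O−E)²/E
0          17     13.3      1.029
1           4      7.7      1.778
2           7     11.9      2.018
3          19     13.3      2.443
4          10     13.3      0.819
5          13     10.5      0.595
Sum = 8.68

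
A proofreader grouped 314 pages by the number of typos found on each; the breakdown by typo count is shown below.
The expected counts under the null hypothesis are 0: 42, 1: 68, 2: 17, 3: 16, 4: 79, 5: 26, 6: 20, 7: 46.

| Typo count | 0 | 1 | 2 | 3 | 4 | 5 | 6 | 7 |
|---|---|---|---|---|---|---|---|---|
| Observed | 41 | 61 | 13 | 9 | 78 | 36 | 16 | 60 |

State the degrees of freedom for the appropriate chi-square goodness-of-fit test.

There are k = 8 categories and no parameters were estimated from the data, so df = 8 − 1 = 7.

7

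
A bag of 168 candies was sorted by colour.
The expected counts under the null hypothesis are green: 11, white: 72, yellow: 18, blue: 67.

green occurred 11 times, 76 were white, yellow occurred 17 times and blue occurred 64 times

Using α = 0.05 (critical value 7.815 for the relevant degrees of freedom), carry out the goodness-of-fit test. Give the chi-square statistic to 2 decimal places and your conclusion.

0.41; do not reject

cat         O        E   (O−E)²/E
green      11       11      0.000
white      76       72      0.222
yellow     17       18      0.056
blue       64       67      0.134
Sum = 0.41
df = 3. Since 0.41 < 7.815, we do not reject H₀.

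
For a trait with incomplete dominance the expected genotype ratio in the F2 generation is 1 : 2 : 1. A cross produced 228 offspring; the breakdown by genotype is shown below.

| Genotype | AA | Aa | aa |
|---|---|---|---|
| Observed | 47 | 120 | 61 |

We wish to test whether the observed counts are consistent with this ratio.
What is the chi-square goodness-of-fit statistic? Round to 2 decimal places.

2.35

Ratio total = 4. Expected counts: 228×1/4 = 57, 228×2/4 = 114, 228×1/4 = 57.
χ² = (47−57)²/57 + (120−114)²/114 + (61−57)²/57
   = 1.754 + 0.316 + 0.281
Sum = 2.35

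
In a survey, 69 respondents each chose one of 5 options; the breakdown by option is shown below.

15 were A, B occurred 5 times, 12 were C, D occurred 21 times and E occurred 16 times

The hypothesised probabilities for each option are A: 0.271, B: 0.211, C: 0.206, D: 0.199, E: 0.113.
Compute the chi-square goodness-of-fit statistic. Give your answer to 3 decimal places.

19.831

Expected counts E_i = n·p_i: 69×0.271 = 18.699, 69×0.211 = 14.559, 69×0.206 = 14.214, 69×0.199 = 13.731, 69×0.113 = 7.797.
cat         O        E   (O−E)²/E
A          15   18.699     0.7317
B           5   14.559     6.2762
C          12   14.214     0.3449
D          21   13.731     3.8481
E          16    7.797     8.6301
Sum = 19.831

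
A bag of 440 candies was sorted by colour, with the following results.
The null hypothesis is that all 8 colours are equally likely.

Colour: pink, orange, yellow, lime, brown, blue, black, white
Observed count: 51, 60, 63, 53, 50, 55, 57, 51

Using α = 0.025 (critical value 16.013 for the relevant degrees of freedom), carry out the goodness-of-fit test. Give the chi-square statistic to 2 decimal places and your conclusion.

2.80; do not reject

Under H₀ each category has probability 1/8, so each expected count is 440/8 = 55.
χ² = (51−55)²/55 + (60−55)²/55 + (63−55)²/55 + (53−55)²/55 + (50−55)²/55 + (55−55)²/55 + (57−55)²/55 + (51−55)²/55
   = 0.291 + 0.455 + 1.164 + 0.073 + 0.455 + 0.000 + 0.073 + 0.291
Sum = 2.80
df = 7. Since 2.80 < 16.013, we do not reject H₀.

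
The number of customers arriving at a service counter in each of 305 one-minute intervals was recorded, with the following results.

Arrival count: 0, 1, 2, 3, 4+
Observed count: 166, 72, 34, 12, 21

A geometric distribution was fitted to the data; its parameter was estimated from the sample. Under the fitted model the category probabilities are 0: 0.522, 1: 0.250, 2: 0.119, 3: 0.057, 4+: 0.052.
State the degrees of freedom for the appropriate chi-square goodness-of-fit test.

There are k = 5 categories and 1 parameter estimated from the data, so df = 5 − 1 − 1 = 3.

3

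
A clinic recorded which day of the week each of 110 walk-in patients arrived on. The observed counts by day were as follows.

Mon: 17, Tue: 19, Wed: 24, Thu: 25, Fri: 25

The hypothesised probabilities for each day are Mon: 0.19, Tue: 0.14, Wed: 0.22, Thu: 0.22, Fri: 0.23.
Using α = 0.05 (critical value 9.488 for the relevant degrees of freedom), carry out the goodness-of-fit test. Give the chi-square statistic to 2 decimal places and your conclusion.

1.60; do not reject

Expected counts E_i = n·p_i: 110×0.19 = 20.9, 110×0.14 = 15.4, 110×0.22 = 24.2, 110×0.22 = 24.2, 110×0.23 = 25.3.
Mon: (17 − 20.9)²/20.9 = 15.21/20.9 = 0.728
Tue: (19 − 15.4)²/15.4 = 12.96/15.4 = 0.842
Wed: (24 − 24.2)²/24.2 = 0.04/24.2 = 0.002
Thu: (25 − 24.2)²/24.2 = 0.64/24.2 = 0.026
Fri: (25 − 25.3)²/25.3 = 0.09/25.3 = 0.004
Sum = 1.60
df = 4. Since 1.60 < 9.488, we do not reject H₀.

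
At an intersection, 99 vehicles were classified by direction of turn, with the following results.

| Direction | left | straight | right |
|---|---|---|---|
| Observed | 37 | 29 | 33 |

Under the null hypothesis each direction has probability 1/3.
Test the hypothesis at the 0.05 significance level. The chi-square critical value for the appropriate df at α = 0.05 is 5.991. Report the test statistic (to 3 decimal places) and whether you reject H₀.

0.970; do not reject

Expected count for each of the 3 categories: 99/3 = 33.
χ² = (37−33)²/33 + (29−33)²/33 + (33−33)²/33
   = 0.4848 + 0.4848 + 0.0000
Sum = 0.970
df = 2. Since 0.970 < 5.991, we do not reject H₀.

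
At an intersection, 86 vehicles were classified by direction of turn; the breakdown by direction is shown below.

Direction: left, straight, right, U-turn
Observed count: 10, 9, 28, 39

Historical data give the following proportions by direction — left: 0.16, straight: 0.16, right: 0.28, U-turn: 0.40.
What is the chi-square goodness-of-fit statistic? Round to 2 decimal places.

3.93

Expected counts E_i = n·p_i: 86×0.16 = 13.76, 86×0.16 = 13.76, 86×0.28 = 24.08, 86×0.40 = 34.4.
χ² = (10−13.76)²/13.76 + (9−13.76)²/13.76 + (28−24.08)²/24.08 + (39−34.4)²/34.4
   = 1.027 + 1.647 + 0.638 + 0.615
Sum = 3.93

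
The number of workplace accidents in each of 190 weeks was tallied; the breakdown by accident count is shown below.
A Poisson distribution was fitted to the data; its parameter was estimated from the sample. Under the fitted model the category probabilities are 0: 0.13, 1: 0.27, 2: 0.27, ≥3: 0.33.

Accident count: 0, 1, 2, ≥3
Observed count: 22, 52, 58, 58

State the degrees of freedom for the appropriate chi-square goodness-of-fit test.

2

There are k = 4 categories and 1 parameter estimated from the data, so df = 4 − 1 − 1 = 2.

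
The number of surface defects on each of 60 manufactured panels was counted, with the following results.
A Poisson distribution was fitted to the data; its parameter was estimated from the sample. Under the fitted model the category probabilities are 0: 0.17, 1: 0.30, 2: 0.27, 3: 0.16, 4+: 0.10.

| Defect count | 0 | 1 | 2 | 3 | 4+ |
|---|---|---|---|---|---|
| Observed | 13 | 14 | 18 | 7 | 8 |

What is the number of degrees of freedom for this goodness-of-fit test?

3

There are k = 5 categories and 1 parameter estimated from the data, so df = 5 − 1 − 1 = 3.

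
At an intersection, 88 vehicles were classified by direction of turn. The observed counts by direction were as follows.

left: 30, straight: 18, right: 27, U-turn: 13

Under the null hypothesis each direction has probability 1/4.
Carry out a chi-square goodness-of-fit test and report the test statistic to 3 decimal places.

Expected count for each of the 4 categories: 88/4 = 22.
χ² = (30−22)²/22 + (18−22)²/22 + (27−22)²/22 + (13−22)²/22
   = 2.9091 + 0.7273 + 1.1364 + 3.6818
Sum = 8.455

8.455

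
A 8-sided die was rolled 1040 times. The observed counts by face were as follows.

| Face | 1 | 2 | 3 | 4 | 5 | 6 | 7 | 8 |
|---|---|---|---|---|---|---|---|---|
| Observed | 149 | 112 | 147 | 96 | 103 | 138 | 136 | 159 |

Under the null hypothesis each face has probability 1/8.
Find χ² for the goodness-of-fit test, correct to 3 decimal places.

Under H₀ each category has probability 1/8, so each expected count is 1040/8 = 130.
cat         O        E   (O−E)²/E
1         149      130     2.7769
2         112      130     2.4923
3         147      130     2.2231
4          96      130     8.8923
5         103      130     5.6077
6         138      130     0.4923
7         136      130     0.2769
8         159      130     6.4692
Sum = 29.231

29.231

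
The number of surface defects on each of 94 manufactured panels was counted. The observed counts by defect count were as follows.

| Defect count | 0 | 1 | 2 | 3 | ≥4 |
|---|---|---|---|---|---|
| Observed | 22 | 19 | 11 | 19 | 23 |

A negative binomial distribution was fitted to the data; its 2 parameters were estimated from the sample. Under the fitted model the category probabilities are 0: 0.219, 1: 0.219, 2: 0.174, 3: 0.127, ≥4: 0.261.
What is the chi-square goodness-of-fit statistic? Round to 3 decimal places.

Expected counts E_i = n·p_i: 94×0.219 = 20.586, 94×0.219 = 20.586, 94×0.174 = 16.356, 94×0.127 = 11.938, 94×0.261 = 24.534.
cat         O        E   (O−E)²/E
0          22   20.586     0.0971
1          19   20.586     0.1222
2          11   16.356     1.7539
3          19   11.938     4.1776
≥4         23   24.534     0.0959
Sum = 6.247

6.247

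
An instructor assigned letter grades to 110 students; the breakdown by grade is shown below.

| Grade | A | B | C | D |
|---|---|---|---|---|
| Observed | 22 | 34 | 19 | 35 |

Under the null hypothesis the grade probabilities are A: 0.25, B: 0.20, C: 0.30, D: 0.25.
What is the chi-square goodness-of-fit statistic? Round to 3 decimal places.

Expected counts E_i = n·p_i: 110×0.25 = 27.5, 110×0.20 = 22, 110×0.30 = 33, 110×0.25 = 27.5.
cat         O        E   (O−E)²/E
A          22     27.5     1.1000
B          34       22     6.5455
C          19       33     5.9394
D          35     27.5     2.0455
Sum = 15.630

15.630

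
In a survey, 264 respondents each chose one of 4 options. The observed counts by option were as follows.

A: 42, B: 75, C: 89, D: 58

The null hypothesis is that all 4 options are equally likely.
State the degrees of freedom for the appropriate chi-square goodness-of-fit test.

3

There are k = 4 categories and no parameters were estimated from the data, so df = 4 − 1 = 3.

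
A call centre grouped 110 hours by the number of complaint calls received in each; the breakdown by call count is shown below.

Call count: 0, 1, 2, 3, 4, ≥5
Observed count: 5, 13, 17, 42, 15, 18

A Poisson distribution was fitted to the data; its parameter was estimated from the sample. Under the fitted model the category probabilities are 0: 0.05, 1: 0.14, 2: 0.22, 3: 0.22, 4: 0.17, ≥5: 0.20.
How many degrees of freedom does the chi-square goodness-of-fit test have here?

There are k = 6 categories and 1 parameter estimated from the data, so df = 6 − 1 − 1 = 4.

4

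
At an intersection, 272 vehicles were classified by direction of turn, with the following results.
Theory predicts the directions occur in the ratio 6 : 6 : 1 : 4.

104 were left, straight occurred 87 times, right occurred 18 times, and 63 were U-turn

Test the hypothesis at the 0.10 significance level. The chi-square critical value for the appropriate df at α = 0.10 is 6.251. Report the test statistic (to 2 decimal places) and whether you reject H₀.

1.78; do not reject

Ratio total = 17. Expected counts: 272×6/17 = 96, 272×6/17 = 96, 272×1/17 = 16, 272×4/17 = 64.
cat           O        E   (O−E)²/E
left        104       96      0.667
straight     87       96      0.844
right        18       16      0.250
U-turn       63       64      0.016
Sum = 1.78
df = 3. Since 1.78 < 6.251, we do not reject H₀.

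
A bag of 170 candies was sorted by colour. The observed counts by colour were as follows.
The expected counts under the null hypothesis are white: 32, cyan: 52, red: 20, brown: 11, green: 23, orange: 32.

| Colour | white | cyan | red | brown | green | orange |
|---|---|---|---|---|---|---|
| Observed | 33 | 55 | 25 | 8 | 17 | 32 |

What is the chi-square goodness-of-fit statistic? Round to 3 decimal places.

white: (33 − 32)²/32 = 1/32 = 0.0313
cyan: (55 − 52)²/52 = 9/52 = 0.1731
red: (25 − 20)²/20 = 25/20 = 1.2500
brown: (8 − 11)²/11 = 9/11 = 0.8182
green: (17 − 23)²/23 = 36/23 = 1.5652
orange: (32 − 32)²/32 = 0/32 = 0.0000
Sum = 3.838

3.838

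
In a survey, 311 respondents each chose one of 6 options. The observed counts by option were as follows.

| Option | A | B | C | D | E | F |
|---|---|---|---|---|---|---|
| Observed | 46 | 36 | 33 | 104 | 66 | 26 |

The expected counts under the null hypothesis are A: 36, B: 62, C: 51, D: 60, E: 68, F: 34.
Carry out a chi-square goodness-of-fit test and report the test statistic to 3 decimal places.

54.242

cat         O        E   (O−E)²/E
A          46       36     2.7778
B          36       62    10.9032
C          33       51     6.3529
D         104       60    32.2667
E          66       68     0.0588
F          26       34     1.8824
Sum = 54.242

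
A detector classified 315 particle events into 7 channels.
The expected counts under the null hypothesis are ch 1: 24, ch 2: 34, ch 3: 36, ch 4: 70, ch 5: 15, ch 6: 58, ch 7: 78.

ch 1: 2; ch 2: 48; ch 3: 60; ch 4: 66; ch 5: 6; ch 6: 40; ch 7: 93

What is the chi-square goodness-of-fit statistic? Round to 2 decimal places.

56.03

cat         O        E   (O−E)²/E
ch 1        2       24     20.167
ch 2       48       34      5.765
ch 3       60       36     16.000
ch 4       66       70      0.229
ch 5        6       15      5.400
ch 6       40       58      5.586
ch 7       93       78      2.885
Sum = 56.03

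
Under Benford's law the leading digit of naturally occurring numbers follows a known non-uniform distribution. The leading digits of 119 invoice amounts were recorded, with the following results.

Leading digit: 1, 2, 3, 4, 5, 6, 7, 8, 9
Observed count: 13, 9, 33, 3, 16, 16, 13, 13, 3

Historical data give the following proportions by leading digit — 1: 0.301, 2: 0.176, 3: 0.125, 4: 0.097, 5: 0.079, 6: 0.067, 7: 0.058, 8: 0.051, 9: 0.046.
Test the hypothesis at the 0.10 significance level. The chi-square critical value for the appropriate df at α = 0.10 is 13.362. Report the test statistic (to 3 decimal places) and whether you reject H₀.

Expected counts E_i = n·p_i: 119×0.301 = 35.819, 119×0.176 = 20.944, 119×0.125 = 14.875, 119×0.097 = 11.543, 119×0.079 = 9.401, 119×0.067 = 7.973, 119×0.058 = 6.902, 119×0.051 = 6.069, 119×0.046 = 5.474.
χ² = (13−35.819)²/35.819 + (9−20.944)²/20.944 + (33−14.875)²/14.875 + (3−11.543)²/11.543 + (16−9.401)²/9.401 + (16−7.973)²/7.973 + (13−6.902)²/6.902 + (13−6.069)²/6.069 + (3−5.474)²/5.474
   = 14.5372 + 6.8115 + 22.0851 + 6.3227 + 4.6321 + 8.0814 + 5.3877 + 7.9154 + 1.1181
Sum = 76.891
df = 8. Since 76.891 > 13.362, we reject H₀.

76.891; reject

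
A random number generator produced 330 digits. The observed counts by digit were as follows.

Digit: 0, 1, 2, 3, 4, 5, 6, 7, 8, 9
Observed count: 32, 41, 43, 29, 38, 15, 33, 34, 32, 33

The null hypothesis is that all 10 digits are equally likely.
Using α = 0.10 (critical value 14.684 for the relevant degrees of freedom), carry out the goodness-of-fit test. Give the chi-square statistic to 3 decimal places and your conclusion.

16.121; reject

Expected count for each of the 10 categories: 330/10 = 33.
χ² = (32−33)²/33 + (41−33)²/33 + (43−33)²/33 + (29−33)²/33 + (38−33)²/33 + (15−33)²/33 + (33−33)²/33 + (34−33)²/33 + (32−33)²/33 + (33−33)²/33
   = 0.0303 + 1.9394 + 3.0303 + 0.4848 + 0.7576 + 9.8182 + 0.0000 + 0.0303 + 0.0303 + 0.0000
Sum = 16.121
df = 9. Since 16.121 > 14.684, we reject H₀.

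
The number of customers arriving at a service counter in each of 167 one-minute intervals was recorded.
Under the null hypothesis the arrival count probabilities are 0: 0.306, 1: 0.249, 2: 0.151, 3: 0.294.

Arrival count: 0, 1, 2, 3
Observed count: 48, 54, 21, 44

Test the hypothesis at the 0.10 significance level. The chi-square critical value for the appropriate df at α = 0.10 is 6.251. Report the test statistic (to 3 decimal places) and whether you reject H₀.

Expected counts E_i = n·p_i: 167×0.306 = 51.102, 167×0.249 = 41.583, 167×0.151 = 25.217, 167×0.294 = 49.098.
cat         O        E   (O−E)²/E
0          48   51.102     0.1883
1          54   41.583     3.7078
2          21   25.217     0.7052
3          44   49.098     0.5293
Sum = 5.131
df = 3. Since 5.131 < 6.251, we do not reject H₀.

5.131; do not reject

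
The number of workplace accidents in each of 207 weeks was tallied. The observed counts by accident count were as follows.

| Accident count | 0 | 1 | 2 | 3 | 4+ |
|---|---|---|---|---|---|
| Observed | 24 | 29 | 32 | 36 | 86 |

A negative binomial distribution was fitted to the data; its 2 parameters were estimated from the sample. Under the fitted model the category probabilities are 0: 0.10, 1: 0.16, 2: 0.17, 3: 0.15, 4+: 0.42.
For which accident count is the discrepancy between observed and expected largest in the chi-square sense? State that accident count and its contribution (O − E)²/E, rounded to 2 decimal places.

3, 0.79

Expected counts E_i = n·p_i: 207×0.10 = 20.7, 207×0.16 = 33.12, 207×0.17 = 35.19, 207×0.15 = 31.05, 207×0.42 = 86.94.
cat         O        E   (O−E)²/E
0          24     20.7      0.526
1          29    33.12      0.513
2          32    35.19      0.289
3          36    31.05      0.789
4+         86    86.94      0.010
The largest term is for 3: 0.79.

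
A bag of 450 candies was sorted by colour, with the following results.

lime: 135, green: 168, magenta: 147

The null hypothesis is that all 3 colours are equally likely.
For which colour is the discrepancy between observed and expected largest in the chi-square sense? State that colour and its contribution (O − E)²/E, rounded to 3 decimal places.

green, 2.160

Under H₀ each category has probability 1/3, so each expected count is 450/3 = 150.
lime: (135 − 150)²/150 = 225/150 = 1.5000
green: (168 − 150)²/150 = 324/150 = 2.1600
magenta: (147 − 150)²/150 = 9/150 = 0.0600
The largest term is for green: 2.160.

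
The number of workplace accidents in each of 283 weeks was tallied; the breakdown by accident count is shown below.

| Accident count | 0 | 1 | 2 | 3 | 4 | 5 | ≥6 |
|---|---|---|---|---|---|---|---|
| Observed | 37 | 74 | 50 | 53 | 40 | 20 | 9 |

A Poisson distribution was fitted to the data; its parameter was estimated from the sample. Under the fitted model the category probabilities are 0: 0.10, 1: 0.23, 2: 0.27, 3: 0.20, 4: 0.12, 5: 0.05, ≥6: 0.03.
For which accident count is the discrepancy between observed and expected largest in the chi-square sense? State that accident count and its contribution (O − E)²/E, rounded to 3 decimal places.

Expected counts E_i = n·p_i: 283×0.10 = 28.3, 283×0.23 = 65.09, 283×0.27 = 76.41, 283×0.20 = 56.6, 283×0.12 = 33.96, 283×0.05 = 14.15, 283×0.03 = 8.49.
cat         O        E   (O−E)²/E
0          37     28.3     2.6746
1          74    65.09     1.2197
2          50    76.41     9.1282
3          53     56.6     0.2290
4          40    33.96     1.0743
5          20    14.15     2.4186
≥6          9     8.49     0.0306
The largest term is for 2: 9.128.

2, 9.128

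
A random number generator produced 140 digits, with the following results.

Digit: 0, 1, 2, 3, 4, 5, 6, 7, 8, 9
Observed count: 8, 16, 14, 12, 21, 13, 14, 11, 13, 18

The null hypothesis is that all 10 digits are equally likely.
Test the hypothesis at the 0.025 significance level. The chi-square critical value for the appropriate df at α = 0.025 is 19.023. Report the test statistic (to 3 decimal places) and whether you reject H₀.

8.571; do not reject

Expected count for each of the 10 categories: 140/10 = 14.
χ² = (8−14)²/14 + (16−14)²/14 + (14−14)²/14 + (12−14)²/14 + (21−14)²/14 + (13−14)²/14 + (14−14)²/14 + (11−14)²/14 + (13−14)²/14 + (18−14)²/14
   = 2.5714 + 0.2857 + 0.0000 + 0.2857 + 3.5000 + 0.0714 + 0.0000 + 0.6429 + 0.0714 + 1.1429
Sum = 8.571
df = 9. Since 8.571 < 19.023, we do not reject H₀.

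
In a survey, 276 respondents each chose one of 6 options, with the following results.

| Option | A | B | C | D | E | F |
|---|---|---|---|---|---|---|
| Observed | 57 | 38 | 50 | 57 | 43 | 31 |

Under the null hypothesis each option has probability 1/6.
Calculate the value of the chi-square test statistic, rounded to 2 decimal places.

12.09

Under H₀ each category has probability 1/6, so each expected count is 276/6 = 46.
A: (57 − 46)²/46 = 121/46 = 2.630
B: (38 − 46)²/46 = 64/46 = 1.391
C: (50 − 46)²/46 = 16/46 = 0.348
D: (57 − 46)²/46 = 121/46 = 2.630
E: (43 − 46)²/46 = 9/46 = 0.196
F: (31 − 46)²/46 = 225/46 = 4.891
Sum = 12.09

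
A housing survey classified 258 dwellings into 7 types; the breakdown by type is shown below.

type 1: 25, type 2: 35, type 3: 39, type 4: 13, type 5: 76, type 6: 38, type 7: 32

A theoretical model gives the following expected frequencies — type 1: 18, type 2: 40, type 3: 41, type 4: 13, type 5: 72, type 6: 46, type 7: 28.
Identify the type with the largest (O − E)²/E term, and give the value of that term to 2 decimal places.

type 1: (25 − 18)²/18 = 49/18 = 2.722
type 2: (35 − 40)²/40 = 25/40 = 0.625
type 3: (39 − 41)²/41 = 4/41 = 0.098
type 4: (13 − 13)²/13 = 0/13 = 0.000
type 5: (76 − 72)²/72 = 16/72 = 0.222
type 6: (38 − 46)²/46 = 64/46 = 1.391
type 7: (32 − 28)²/28 = 16/28 = 0.571
The largest term is for type 1: 2.72.

type 1, 2.72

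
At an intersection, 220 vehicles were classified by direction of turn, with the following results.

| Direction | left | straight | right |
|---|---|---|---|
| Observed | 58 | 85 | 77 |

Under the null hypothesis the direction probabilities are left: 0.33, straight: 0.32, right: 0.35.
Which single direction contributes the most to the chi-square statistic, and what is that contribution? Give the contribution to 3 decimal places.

straight, 3.028

Expected counts E_i = n·p_i: 220×0.33 = 72.6, 220×0.32 = 70.4, 220×0.35 = 77.
cat           O        E   (O−E)²/E
left         58     72.6     2.9361
straight     85     70.4     3.0278
right        77       77     0.0000
The largest term is for straight: 3.028.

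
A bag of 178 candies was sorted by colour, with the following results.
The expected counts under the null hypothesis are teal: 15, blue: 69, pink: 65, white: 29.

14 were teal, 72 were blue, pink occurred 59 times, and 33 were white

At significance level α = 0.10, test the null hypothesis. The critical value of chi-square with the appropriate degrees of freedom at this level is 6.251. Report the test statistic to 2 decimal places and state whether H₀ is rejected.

1.30; do not reject

cat         O        E   (O−E)²/E
teal       14       15      0.067
blue       72       69      0.130
pink       59       65      0.554
white      33       29      0.552
Sum = 1.30
df = 3. Since 1.30 < 6.251, we do not reject H₀.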